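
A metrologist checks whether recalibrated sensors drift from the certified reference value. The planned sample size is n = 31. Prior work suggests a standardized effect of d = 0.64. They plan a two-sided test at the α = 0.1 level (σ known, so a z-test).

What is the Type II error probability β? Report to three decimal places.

Noncentrality parameter: δ = d·√n = 0.64 × √31 = 3.5634
Two-sided α = 0.1 → critical value z_{0.05} = 1.645.
Power = Φ(δ − 1.645) + Φ(−δ − 1.645) = Φ(1.919) + Φ(-5.208) = 0.9725 + 0.0000 = 0.9725.
Type II error: β = 1 − power = 1 − 0.9725 = 0.0275.

β ≈ 0.028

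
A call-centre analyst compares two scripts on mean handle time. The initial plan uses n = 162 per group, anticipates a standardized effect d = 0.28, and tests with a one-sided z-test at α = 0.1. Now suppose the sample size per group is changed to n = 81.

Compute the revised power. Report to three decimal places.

Power ≈ 0.692

With n = 81 per group: δ = d·√(n/2) = 0.28 × √(81/2) = 1.7819. Critical value z_{0.1} = 1.282.
Revised power = P(Z > 1.282 − δ) = Φ(0.500) = 0.6916.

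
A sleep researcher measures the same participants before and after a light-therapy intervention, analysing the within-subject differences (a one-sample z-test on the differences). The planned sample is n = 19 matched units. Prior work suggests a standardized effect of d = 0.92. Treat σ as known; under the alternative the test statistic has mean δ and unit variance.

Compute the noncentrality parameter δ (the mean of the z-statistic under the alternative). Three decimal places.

The noncentrality parameter scales effect size by the design's sample-size factor: δ = d·√n = 0.92 × √19 = 4.0102

δ ≈ 4.010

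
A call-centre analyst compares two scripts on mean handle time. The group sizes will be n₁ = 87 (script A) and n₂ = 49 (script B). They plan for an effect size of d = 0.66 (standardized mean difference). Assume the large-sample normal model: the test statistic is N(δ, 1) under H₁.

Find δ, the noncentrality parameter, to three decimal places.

δ ≈ 3.695

The noncentrality parameter scales effect size by the design's sample-size factor: δ = d / √(1/n₁ + 1/n₂) = 0.66 / √(1/87 + 1/49) = 3.6952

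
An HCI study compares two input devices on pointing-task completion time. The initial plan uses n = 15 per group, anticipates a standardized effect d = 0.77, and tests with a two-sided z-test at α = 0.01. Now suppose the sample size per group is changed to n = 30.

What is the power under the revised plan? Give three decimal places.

With n = 30 per group: δ = d·√(n/2) = 0.77 × √(30/2) = 2.9822. Critical value z_{0.005} = 2.576.
Revised power = Φ(δ − 2.576) + Φ(−δ − 2.576) = Φ(0.406) + Φ(-5.558) = 0.6578 + 0.0000 = 0.6578.

Power ≈ 0.658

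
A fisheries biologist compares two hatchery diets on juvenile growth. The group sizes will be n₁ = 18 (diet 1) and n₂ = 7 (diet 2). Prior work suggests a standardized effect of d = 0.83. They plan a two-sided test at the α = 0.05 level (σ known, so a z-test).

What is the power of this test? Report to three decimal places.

Noncentrality parameter: δ = d / √(1/n₁ + 1/n₂) = 0.83 / √(1/18 + 1/7) = 1.8633
Two-sided α = 0.05 → critical value z_{0.025} = 1.960.
Power = Φ(δ − 1.960) + Φ(−δ − 1.960) = Φ(-0.097) + Φ(-3.823) = 0.4615 + 0.0001 = 0.4616.

Power ≈ 0.462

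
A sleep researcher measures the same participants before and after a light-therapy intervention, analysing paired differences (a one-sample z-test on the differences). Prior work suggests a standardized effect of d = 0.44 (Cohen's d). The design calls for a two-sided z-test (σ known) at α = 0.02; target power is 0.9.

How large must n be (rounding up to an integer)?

Set Φ(δ − 2.326) = 0.9; then δ − 2.326 = Φ⁻¹(0.9) = 1.282, giving δ = 3.608.
(Ignoring the negligible lower-tail rejection probability gives the usual closed-form inversion.)
δ = d·√n ⇒ n = (δ/d)² = (3.608 / 0.44)² = 67.24.
Round up to the next whole unit.

n = 68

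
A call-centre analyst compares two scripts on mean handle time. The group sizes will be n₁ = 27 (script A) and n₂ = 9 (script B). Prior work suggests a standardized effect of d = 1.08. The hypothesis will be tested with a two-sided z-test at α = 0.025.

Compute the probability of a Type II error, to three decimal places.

Noncentrality parameter: δ = d / √(1/n₁ + 1/n₂) = 1.08 / √(1/27 + 1/9) = 2.8059
Critical value for a two-sided test at α = 0.025: z_{α/2} = 2.241.
Power = Φ(δ − 2.241) + Φ(−δ − 2.241) = Φ(0.565) + Φ(-5.047) = 0.7138 + 0.0000 = 0.7138.
Type II error: β = 1 − power = 1 − 0.7138 = 0.2862.

β ≈ 0.286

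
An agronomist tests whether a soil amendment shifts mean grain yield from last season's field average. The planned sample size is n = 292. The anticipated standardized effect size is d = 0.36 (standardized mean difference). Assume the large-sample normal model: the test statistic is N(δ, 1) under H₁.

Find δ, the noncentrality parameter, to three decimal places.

The noncentrality parameter scales effect size by the design's sample-size factor: δ = d·√n = 0.36 × √292 = 6.1517

δ ≈ 6.152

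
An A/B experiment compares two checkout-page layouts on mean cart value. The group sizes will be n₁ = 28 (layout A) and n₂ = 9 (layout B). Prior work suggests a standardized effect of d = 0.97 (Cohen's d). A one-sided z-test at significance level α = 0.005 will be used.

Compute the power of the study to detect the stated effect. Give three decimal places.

Power ≈ 0.482

Noncentrality parameter: δ = d / √(1/n₁ + 1/n₂) = 0.97 / √(1/28 + 1/9) = 2.5315
One-sided α = 0.005 → critical value z_{0.005} = 2.576.
Power = Φ(δ − 2.576) = Φ(-0.044) = 0.4823.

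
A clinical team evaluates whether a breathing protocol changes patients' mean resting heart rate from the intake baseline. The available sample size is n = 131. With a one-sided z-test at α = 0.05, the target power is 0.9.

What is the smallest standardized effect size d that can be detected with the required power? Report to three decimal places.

Required noncentrality: δ = z_{0.05} + z_{0.10} = 1.645 + 1.282 = 2.926.
δ = d·√n ⇒ d = δ/√n = 2.926/√131 = 0.2557.

d ≈ 0.256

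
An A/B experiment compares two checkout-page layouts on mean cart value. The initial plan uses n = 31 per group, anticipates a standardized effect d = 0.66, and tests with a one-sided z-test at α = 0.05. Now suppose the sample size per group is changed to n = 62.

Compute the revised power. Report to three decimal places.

With n = 62 per group: δ = d·√(n/2) = 0.66 × √(62/2) = 3.6747. Critical value z_{0.05} = 1.645.
Revised power = Φ(δ − 1.645) = Φ(2.030) = 0.9788.

Power ≈ 0.979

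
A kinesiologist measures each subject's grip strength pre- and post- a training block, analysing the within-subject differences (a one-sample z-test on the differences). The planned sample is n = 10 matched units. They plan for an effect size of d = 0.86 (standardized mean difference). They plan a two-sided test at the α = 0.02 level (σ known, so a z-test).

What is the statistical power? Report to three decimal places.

Power ≈ 0.653

Noncentrality parameter: δ = d·√n = 0.86 × √10 = 2.7196
Critical value for a two-sided test at α = 0.02: z_{α/2} = 2.326.
Power = Φ(δ − 2.326) + Φ(−δ − 2.326) = Φ(0.393) + Φ(-5.046) = 0.6529 + 0.0000 = 0.6529.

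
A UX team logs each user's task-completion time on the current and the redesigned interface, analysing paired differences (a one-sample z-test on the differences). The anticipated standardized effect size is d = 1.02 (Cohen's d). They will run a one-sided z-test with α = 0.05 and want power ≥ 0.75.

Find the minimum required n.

For power 0.75 need Φ(δ − z_{0.05}) = 0.75, so δ = z_{0.05} + z_{0.25} = 1.645 + 0.674 = 2.319.
δ = d·√n ⇒ n = (δ/d)² = (2.319 / 1.02)² = 5.17.
Round up to the next whole unit.

n = 6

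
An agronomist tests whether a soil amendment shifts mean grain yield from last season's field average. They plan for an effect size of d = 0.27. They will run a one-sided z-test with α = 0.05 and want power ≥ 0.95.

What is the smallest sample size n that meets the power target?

Set Φ(δ − 1.645) = 0.95; then δ − 1.645 = Φ⁻¹(0.95) = 1.645, giving δ = 3.290.
δ = d·√n ⇒ n = (δ/d)² = (3.290 / 0.27)² = 148.45.
Round up to the next whole unit.

n = 149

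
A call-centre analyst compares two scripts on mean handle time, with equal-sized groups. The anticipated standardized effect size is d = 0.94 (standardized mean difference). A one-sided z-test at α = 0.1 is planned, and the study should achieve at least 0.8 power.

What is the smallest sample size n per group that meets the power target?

Set Φ(δ − 1.282) = 0.8; then δ − 1.282 = Φ⁻¹(0.8) = 0.842, giving δ = 2.123.
δ = d·√(n/2) ⇒ n = 2(δ/d)² = 2 × (2.123 / 0.94)² = 10.20.
Round up to the next whole unit.

n = 11 per group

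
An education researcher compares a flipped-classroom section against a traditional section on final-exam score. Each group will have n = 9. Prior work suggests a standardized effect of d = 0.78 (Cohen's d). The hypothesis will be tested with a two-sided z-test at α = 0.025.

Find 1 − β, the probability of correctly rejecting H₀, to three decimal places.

Noncentrality parameter: δ = d·√(n/2) = 0.78 × √(9/2) = 1.6546
Critical value for a two-sided test at α = 0.025: z_{α/2} = 2.241.
Power = Φ(δ − 2.241) + Φ(−δ − 2.241) = Φ(-0.587) + Φ(-3.896) = 0.2787 + 0.0000 = 0.2787.

Power ≈ 0.279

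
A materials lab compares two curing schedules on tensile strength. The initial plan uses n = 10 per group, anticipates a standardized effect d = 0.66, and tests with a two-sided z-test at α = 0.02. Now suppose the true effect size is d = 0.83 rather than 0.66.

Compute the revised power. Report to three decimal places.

With d = 0.83: δ = d·√(n/2) = 0.83 × √(10/2) = 1.8559. Critical value z_{0.01} = 2.326.
Revised power = Φ(δ − 2.326) + Φ(−δ − 2.326) = Φ(-0.470) + Φ(-4.182) = 0.3190 + 0.0000 = 0.3190.

Power ≈ 0.319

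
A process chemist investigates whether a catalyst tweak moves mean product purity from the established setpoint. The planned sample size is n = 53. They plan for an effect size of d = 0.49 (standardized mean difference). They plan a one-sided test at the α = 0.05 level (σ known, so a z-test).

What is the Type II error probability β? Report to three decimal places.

Noncentrality parameter: δ = d·√n = 0.49 × √53 = 3.5673
One-sided α = 0.05 → critical value z_{0.05} = 1.645.
Power = P(Z > 1.645 − δ) = Φ(1.922) = 0.9727.
Type II error: β = 1 − power = 1 − 0.9727 = 0.0273.

β ≈ 0.027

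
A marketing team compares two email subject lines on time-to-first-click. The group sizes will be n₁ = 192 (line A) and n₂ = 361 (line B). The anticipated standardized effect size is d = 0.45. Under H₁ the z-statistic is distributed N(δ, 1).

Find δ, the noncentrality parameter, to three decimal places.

δ ≈ 5.038

The noncentrality parameter scales effect size by the design's sample-size factor: δ = d / √(1/n₁ + 1/n₂) = 0.45 / √(1/192 + 1/361) = 5.0380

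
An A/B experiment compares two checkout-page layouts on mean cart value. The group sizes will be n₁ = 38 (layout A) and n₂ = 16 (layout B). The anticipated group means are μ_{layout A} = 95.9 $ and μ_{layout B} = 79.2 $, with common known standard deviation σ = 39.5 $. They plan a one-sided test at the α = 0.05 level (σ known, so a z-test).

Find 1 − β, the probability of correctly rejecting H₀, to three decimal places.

Power ≈ 0.411

Standardized effect: d = |μ_{layout A} − μ_{layout B}| / σ = |95.9 − 79.2| / 39.5 = 0.4228
Noncentrality parameter: δ = d / √(1/n₁ + 1/n₂) = 0.4228 / √(1/38 + 1/16) = 1.4186
Critical value for a one-sided test at α = 0.05: z_α = 1.645.
Power = Φ(δ − 1.645) = Φ(-0.226) = 0.4105.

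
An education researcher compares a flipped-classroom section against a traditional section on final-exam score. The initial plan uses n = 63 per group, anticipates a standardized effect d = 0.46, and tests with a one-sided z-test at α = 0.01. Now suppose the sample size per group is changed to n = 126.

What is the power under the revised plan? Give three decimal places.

With n = 126 per group: δ = d·√(n/2) = 0.46 × √(126/2) = 3.6511. Critical value z_{0.01} = 2.326.
Revised power = P(Z > 2.326 − δ) = Φ(1.325) = 0.9074.

Power ≈ 0.907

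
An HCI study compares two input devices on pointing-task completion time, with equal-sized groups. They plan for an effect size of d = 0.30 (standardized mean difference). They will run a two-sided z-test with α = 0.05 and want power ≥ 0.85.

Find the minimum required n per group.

For power 0.85 need Φ(δ − z_{0.025}) = 0.85, so δ = z_{0.025} + z_{0.15} = 1.960 + 1.036 = 2.996.
(Ignoring the negligible lower-tail rejection probability gives the usual closed-form inversion.)
δ = d·√(n/2) ⇒ n = 2(δ/d)² = 2 × (2.996 / 0.30)² = 199.52.
Rounding up, n = 200 per group.

n = 200 per group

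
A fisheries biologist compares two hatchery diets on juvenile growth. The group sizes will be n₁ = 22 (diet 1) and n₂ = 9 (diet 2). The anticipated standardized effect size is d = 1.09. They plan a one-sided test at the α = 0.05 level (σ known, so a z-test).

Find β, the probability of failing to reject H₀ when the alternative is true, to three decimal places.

β ≈ 0.134

Noncentrality parameter: δ = d / √(1/n₁ + 1/n₂) = 1.09 / √(1/22 + 1/9) = 2.7547
One-sided α = 0.05 → critical value z_{0.05} = 1.645.
Power = Φ(δ − 1.645) = Φ(1.110) = 0.8665.
Type II error: β = 1 − power = 1 − 0.8665 = 0.1335.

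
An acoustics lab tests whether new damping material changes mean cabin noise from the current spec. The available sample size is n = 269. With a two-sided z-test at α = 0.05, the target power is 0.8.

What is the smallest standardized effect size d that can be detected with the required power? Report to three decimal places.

Required noncentrality: δ = z_{0.025} + z_{0.20} = 1.960 + 0.842 = 2.802.
(Lower-tail contribution to power is negligible for δ > 0.)
δ = d·√n ⇒ d = δ/√n = 2.802/√269 = 0.1708.

d ≈ 0.171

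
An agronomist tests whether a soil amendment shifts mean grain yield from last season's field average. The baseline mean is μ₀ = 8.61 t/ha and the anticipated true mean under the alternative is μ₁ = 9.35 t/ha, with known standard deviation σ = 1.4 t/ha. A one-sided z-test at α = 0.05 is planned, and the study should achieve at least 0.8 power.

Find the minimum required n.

Standardized effect: d = |μ₁ − μ₀| / σ = |9.35 − 8.61| / 1.4 = 0.5286
Set Φ(δ − 1.645) = 0.8; then δ − 1.645 = Φ⁻¹(0.8) = 0.842, giving δ = 2.486.
δ = d·√n ⇒ n = (δ/d)² = (2.486 / 0.5286)² = 22.13.
Round up to the next whole unit.

n = 23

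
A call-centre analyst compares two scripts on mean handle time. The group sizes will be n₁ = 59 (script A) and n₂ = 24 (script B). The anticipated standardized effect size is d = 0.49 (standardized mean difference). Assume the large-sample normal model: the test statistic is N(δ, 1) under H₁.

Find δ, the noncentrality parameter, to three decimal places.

The noncentrality parameter scales effect size by the design's sample-size factor: δ = d / √(1/n₁ + 1/n₂) = 0.49 / √(1/59 + 1/24) = 2.0239

δ ≈ 2.024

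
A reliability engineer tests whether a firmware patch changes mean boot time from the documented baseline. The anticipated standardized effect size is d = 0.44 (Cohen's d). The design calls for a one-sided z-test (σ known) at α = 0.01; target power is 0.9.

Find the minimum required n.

For power 0.9 need Φ(δ − z_{0.01}) = 0.9, so δ = z_{0.01} + z_{0.10} = 2.326 + 1.282 = 3.608.
δ = d·√n ⇒ n = (δ/d)² = (3.608 / 0.44)² = 67.24.
Round up to the next whole unit.

n = 68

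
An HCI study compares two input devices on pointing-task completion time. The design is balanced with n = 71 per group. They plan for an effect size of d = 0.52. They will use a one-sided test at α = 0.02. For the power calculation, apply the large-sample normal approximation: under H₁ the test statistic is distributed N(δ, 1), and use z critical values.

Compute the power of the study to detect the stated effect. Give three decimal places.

Power ≈ 0.852

Noncentrality parameter: δ = d·√(n/2) = 0.52 × √(71/2) = 3.0983
Critical value for a one-sided test at α = 0.02: z_α = 2.054.
Power = P(Z > 2.054 − δ) = Φ(1.045) = 0.8519.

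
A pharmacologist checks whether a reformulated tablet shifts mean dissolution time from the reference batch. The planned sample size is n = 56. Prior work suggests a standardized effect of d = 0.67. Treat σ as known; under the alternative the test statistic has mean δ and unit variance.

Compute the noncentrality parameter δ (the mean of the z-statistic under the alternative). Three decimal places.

δ ≈ 5.014

The noncentrality parameter scales effect size by the design's sample-size factor: δ = d·√n = 0.67 × √56 = 5.0138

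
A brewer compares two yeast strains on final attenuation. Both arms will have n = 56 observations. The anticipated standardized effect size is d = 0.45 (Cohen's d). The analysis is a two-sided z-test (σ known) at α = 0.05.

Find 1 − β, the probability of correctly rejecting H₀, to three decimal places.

Noncentrality parameter: δ = d·√(n/2) = 0.45 × √(56/2) = 2.3812
Critical value for a two-sided test at α = 0.05: z_{α/2} = 1.960.
Power = Φ(δ − 1.960) + Φ(−δ − 1.960) = Φ(0.421) + Φ(-4.341) = 0.6632 + 0.0000 = 0.6632.

Power ≈ 0.663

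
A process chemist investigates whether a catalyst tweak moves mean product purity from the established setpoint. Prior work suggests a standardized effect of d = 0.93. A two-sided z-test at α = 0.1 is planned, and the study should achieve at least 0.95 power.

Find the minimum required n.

n = 13

Set Φ(δ − 1.645) = 0.95; then δ − 1.645 = Φ⁻¹(0.95) = 1.645, giving δ = 3.290.
(The Φ(−δ − z_{α/2}) term is vanishingly small for δ > 0 and is dropped in the standard sample-size formula.)
δ = d·√n ⇒ n = (δ/d)² = (3.290 / 0.93)² = 12.51.
Round up to the next whole unit.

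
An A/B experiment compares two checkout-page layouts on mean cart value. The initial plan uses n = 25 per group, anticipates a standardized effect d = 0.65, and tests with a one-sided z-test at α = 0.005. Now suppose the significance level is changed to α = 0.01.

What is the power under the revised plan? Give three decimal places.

Power ≈ 0.489

δ = d·√(n/2) = 0.65 × √(25/2) = 2.2981 (unchanged). New critical value: z_{0.01} = 2.326.
Revised power = P(Z > 2.326 − δ) = Φ(-0.028) = 0.4887.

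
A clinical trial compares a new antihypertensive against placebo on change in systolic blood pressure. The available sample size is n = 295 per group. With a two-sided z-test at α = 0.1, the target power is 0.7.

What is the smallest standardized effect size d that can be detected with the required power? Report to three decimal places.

d ≈ 0.179

Need Φ(δ − 1.645) = 0.7, so δ = 1.645 + 0.524 = 2.169.
(The second rejection-region term Φ(−δ − z_{α/2}) is negligible and dropped.)
δ = d·√(n/2) ⇒ d = δ/√(n/2) = 2.169/√(295/2) = 0.1786.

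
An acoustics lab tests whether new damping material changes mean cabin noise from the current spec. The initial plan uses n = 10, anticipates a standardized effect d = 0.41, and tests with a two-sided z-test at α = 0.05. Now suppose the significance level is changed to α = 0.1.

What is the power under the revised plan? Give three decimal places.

δ = d·√n = 0.41 × √10 = 1.2965 (unchanged). New critical value: z_{0.05} = 1.645.
Revised power = Φ(δ − 1.645) + Φ(−δ − 1.645) = Φ(-0.348) + Φ(-2.941) = 0.3638 + 0.0016 = 0.3654.

Power ≈ 0.365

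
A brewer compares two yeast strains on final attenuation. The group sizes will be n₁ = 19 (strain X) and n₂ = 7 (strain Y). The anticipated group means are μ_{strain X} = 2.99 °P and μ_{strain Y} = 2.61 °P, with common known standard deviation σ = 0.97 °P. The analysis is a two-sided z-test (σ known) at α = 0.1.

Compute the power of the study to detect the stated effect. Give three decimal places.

Power ≈ 0.230

Standardized effect: d = |μ_{strain X} − μ_{strain Y}| / σ = |2.99 − 2.61| / 0.97 = 0.3918
Noncentrality parameter: δ = d / √(1/n₁ + 1/n₂) = 0.3918 / √(1/19 + 1/7) = 0.8860
Two-sided α = 0.1 → critical value z_{0.05} = 1.645.
Power = Φ(δ − 1.645) + Φ(−δ − 1.645) = Φ(-0.759) + Φ(-2.531) = 0.2240 + 0.0057 = 0.2297.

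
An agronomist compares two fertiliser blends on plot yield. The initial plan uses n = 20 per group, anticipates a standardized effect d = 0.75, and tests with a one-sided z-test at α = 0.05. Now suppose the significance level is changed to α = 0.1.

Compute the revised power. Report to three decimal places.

Power ≈ 0.862

δ = d·√(n/2) = 0.75 × √(20/2) = 2.3717 (unchanged). New critical value: z_{0.1} = 1.282.
Revised power = P(Z > 1.282 − δ) = Φ(1.090) = 0.8622.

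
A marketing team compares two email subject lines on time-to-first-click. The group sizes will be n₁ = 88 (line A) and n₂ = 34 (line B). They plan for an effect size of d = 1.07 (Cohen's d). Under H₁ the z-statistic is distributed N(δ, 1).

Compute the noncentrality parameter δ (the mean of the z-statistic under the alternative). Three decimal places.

The noncentrality parameter scales effect size by the design's sample-size factor: δ = d / √(1/n₁ + 1/n₂) = 1.07 / √(1/88 + 1/34) = 5.2989

δ ≈ 5.299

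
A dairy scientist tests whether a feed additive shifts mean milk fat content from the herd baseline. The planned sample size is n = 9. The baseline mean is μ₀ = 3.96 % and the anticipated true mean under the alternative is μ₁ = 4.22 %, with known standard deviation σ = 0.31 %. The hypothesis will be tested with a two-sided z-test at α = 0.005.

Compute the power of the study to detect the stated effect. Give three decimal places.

Standardized effect: d = |μ₁ − μ₀| / σ = |4.22 − 3.96| / 0.31 = 0.8387
Noncentrality parameter: δ = d·√n = 0.8387 × √9 = 2.5161
Critical value for a two-sided test at α = 0.005: z_{α/2} = 2.807.
Power = Φ(δ − 2.807) + Φ(−δ − 2.807) = Φ(-0.291) + Φ(-5.323) = 0.3856 + 0.0000 = 0.3856.

Power ≈ 0.386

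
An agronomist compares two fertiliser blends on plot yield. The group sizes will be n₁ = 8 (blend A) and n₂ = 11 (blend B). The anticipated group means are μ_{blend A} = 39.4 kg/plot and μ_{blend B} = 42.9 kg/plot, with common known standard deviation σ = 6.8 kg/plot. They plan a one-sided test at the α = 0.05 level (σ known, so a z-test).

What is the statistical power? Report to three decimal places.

Power ≈ 0.296

Standardized effect: d = |μ_{blend A} − μ_{blend B}| / σ = |39.4 − 42.9| / 6.8 = 0.5147
Noncentrality parameter: δ = d / √(1/n₁ + 1/n₂) = 0.5147 / √(1/8 + 1/11) = 1.1077
One-sided α = 0.05 → critical value z_{0.05} = 1.645.
Power = P(Z > 1.645 − δ) = Φ(-0.537) = 0.2956.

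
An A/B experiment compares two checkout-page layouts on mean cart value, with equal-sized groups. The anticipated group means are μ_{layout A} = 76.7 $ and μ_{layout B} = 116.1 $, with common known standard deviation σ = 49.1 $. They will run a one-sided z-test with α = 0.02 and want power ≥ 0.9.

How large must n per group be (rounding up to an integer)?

Standardized effect: d = |μ_{layout A} − μ_{layout B}| / σ = |76.7 − 116.1| / 49.1 = 0.8024
Set Φ(δ − 2.054) = 0.9; then δ − 2.054 = Φ⁻¹(0.9) = 1.282, giving δ = 3.335.
δ = d·√(n/2) ⇒ n = 2(δ/d)² = 2 × (3.335 / 0.8024)² = 34.55.
Round up to the next whole unit.

n = 35 per group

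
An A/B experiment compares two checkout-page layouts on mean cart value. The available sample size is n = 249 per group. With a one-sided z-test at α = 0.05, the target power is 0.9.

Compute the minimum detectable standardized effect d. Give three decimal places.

Required noncentrality: δ = z_{0.05} + z_{0.10} = 1.645 + 1.282 = 2.926.
δ = d·√(n/2) ⇒ d = δ/√(n/2) = 2.926/√(249/2) = 0.2623.

d ≈ 0.262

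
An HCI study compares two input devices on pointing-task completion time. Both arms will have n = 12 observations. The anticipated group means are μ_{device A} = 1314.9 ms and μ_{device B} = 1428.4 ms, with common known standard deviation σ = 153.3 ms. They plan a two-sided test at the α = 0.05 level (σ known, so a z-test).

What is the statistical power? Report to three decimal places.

Standardized effect: d = |μ_{device A} − μ_{device B}| / σ = |1314.9 − 1428.4| / 153.3 = 0.7404
Noncentrality parameter: δ = d·√(n/2) = 0.7404 × √(12/2) = 1.8135
Critical value for a two-sided test at α = 0.05: z_{α/2} = 1.960.
Power = Φ(δ − 1.960) + Φ(−δ − 1.960) = Φ(-0.146) + Φ(-3.774) = 0.4418 + 0.0001 = 0.4419.

Power ≈ 0.442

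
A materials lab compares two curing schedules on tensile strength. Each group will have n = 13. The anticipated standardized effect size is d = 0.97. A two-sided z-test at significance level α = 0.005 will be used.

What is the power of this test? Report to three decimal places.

Power ≈ 0.369

Noncentrality parameter: δ = d·√(n/2) = 0.97 × √(13/2) = 2.4730
Two-sided α = 0.005 → critical value z_{0.0025} = 2.807.
Power = Φ(δ − 2.807) + Φ(−δ − 2.807) = Φ(-0.334) + Φ(-5.280) = 0.3692 + 0.0000 = 0.3692.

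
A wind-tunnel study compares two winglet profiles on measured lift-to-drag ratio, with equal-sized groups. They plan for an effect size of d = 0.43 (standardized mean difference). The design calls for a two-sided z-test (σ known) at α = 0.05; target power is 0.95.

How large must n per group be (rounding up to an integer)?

n = 141 per group

For power 0.95 need Φ(δ − z_{0.025}) = 0.95, so δ = z_{0.025} + z_{0.05} = 1.960 + 1.645 = 3.605.
(For δ > 0 the lower-tail rejection region contributes negligibly to power, so the one-term inversion is standard.)
δ = d·√(n/2) ⇒ n = 2(δ/d)² = 2 × (3.605 / 0.43)² = 140.56.
Rounding up, n = 141 per group.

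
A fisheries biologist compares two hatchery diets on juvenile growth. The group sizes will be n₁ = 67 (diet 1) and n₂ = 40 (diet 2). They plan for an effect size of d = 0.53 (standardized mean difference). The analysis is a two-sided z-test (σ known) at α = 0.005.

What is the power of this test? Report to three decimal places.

Noncentrality parameter: δ = d / √(1/n₁ + 1/n₂) = 0.53 / √(1/67 + 1/40) = 2.6525
Critical value for a two-sided test at α = 0.005: z_{α/2} = 2.807.
Power = Φ(δ − 2.807) + Φ(−δ − 2.807) = Φ(-0.155) + Φ(-5.460) = 0.4386 + 0.0000 = 0.4386.

Power ≈ 0.439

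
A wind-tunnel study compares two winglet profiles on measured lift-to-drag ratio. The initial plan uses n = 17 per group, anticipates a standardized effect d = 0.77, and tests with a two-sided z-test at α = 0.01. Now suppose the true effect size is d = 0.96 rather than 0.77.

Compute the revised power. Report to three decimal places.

With d = 0.96: δ = d·√(n/2) = 0.96 × √(17/2) = 2.7989. Critical value z_{0.005} = 2.576.
Revised power = Φ(δ − 2.576) + Φ(−δ − 2.576) = Φ(0.223) + Φ(-5.375) = 0.5882 + 0.0000 = 0.5882.

Power ≈ 0.588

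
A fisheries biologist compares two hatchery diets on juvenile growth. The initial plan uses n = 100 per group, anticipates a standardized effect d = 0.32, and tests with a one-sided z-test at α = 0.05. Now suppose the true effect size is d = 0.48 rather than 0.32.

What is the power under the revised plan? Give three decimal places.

With d = 0.48: δ = d·√(n/2) = 0.48 × √(100/2) = 3.3941. Critical value z_{0.05} = 1.645.
Revised power = Φ(δ − 1.645) = Φ(1.749) = 0.9599.

Power ≈ 0.960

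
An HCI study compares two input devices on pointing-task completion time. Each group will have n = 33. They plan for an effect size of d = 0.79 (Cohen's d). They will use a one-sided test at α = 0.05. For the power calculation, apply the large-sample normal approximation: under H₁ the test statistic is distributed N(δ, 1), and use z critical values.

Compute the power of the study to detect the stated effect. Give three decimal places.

Noncentrality parameter: δ = d·√(n/2) = 0.79 × √(33/2) = 3.2090
Critical value for a one-sided test at α = 0.05: z_α = 1.645.
Power = Φ(δ − 1.645) = Φ(1.564) = 0.9411.

Power ≈ 0.941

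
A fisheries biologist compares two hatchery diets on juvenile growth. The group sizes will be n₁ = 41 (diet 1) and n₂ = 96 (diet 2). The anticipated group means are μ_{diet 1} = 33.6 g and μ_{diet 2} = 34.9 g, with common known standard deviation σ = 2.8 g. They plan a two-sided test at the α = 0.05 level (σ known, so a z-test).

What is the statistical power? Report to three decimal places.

Standardized effect: d = |μ_{diet 1} − μ_{diet 2}| / σ = |33.6 − 34.9| / 2.8 = 0.4643
Noncentrality parameter: δ = d / √(1/n₁ + 1/n₂) = 0.4643 / √(1/41 + 1/96) = 2.4886
Critical value for a two-sided test at α = 0.05: z_{α/2} = 1.960.
Power = Φ(δ − 1.960) + Φ(−δ − 1.960) = Φ(0.529) + Φ(-4.449) = 0.7015 + 0.0000 = 0.7015.

Power ≈ 0.701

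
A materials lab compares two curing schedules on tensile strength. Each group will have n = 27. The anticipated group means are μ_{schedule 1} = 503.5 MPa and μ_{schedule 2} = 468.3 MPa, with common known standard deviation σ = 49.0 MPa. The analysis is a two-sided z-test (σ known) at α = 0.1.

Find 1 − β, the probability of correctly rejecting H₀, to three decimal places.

Standardized effect: d = |μ_{schedule 1} − μ_{schedule 2}| / σ = |503.5 − 468.3| / 49.0 = 0.7184
Noncentrality parameter: δ = d·√(n/2) = 0.7184 × √(27/2) = 2.6395
Two-sided α = 0.1 → critical value z_{0.05} = 1.645.
Power = Φ(δ − 1.645) + Φ(−δ − 1.645) = Φ(0.995) + Φ(-4.284) = 0.8400 + 0.0000 = 0.8400.

Power ≈ 0.840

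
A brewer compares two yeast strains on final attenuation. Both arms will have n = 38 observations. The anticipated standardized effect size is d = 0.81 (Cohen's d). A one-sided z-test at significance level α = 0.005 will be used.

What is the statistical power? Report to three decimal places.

Power ≈ 0.830

Noncentrality parameter: δ = d·√(n/2) = 0.81 × √(38/2) = 3.5307
Critical value for a one-sided test at α = 0.005: z_α = 2.576.
Power = Φ(δ − 2.576) = Φ(0.955) = 0.8302.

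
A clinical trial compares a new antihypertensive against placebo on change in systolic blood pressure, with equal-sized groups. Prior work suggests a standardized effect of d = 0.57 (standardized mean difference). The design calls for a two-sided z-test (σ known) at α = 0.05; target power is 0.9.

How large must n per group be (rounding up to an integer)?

n = 65 per group

For power 0.9 need Φ(δ − z_{0.025}) = 0.9, so δ = z_{0.025} + z_{0.10} = 1.960 + 1.282 = 3.242.
(For δ > 0 the lower-tail rejection region contributes negligibly to power, so the one-term inversion is standard.)
δ = d·√(n/2) ⇒ n = 2(δ/d)² = 2 × (3.242 / 0.57)² = 64.68.
Rounding up, n = 65 per group.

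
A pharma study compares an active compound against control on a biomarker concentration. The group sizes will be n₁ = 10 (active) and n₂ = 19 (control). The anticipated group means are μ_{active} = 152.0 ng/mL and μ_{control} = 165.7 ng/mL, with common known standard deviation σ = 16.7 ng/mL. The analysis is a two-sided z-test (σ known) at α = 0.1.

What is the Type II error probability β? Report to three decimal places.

Standardized effect: d = |μ_{active} − μ_{control}| / σ = |152.0 − 165.7| / 16.7 = 0.8204
Noncentrality parameter: δ = d / √(1/n₁ + 1/n₂) = 0.8204 / √(1/10 + 1/19) = 2.0998
Critical value for a two-sided test at α = 0.1: z_{α/2} = 1.645.
Power = Φ(δ − 1.645) + Φ(−δ − 1.645) = Φ(0.455) + Φ(-3.745) = 0.6754 + 0.0001 = 0.6755.
Type II error: β = 1 − power = 1 − 0.6755 = 0.3245.

β ≈ 0.324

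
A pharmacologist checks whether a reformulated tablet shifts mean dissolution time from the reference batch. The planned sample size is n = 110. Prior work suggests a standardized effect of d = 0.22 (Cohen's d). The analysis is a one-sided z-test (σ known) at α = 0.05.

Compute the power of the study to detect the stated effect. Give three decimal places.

Power ≈ 0.746

Noncentrality parameter: λ = d·√n = 0.22 × √110 = 2.3074
One-sided α = 0.05 → critical value z_{0.05} = 1.645.
Power = P(Z > 1.645 − λ) = Φ(0.663) = 0.7462.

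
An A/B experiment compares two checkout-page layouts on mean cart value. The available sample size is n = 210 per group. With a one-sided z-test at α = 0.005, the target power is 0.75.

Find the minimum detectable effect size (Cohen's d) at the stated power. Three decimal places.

d ≈ 0.317

Required noncentrality: δ = z_{0.005} + z_{0.25} = 2.576 + 0.674 = 3.250.
δ = d·√(n/2) ⇒ d = δ/√(n/2) = 3.250/√(210/2) = 0.3172.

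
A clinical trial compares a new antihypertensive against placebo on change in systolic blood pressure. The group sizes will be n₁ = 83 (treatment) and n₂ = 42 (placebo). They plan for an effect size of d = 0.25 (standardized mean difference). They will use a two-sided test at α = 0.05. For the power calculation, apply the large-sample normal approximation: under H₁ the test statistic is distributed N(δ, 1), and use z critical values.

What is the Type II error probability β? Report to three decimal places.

Noncentrality parameter: λ = d / √(1/n₁ + 1/n₂) = 0.25 / √(1/83 + 1/42) = 1.3202
Two-sided α = 0.05 → critical value z_{0.025} = 1.960.
Power = Φ(λ − 1.960) + Φ(−λ − 1.960) = Φ(-0.640) + Φ(-3.280) = 0.2612 + 0.0005 = 0.2617.
Type II error: β = 1 − power = 1 − 0.2617 = 0.7383.

β ≈ 0.738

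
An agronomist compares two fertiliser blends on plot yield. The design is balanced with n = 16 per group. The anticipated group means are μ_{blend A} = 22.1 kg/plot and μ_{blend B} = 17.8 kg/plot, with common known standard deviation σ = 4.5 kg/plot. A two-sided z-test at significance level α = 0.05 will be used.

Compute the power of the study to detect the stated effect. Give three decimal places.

Power ≈ 0.771

Standardized effect: d = |μ_{blend A} − μ_{blend B}| / σ = |22.1 − 17.8| / 4.5 = 0.9556
Noncentrality parameter: δ = d·√(n/2) = 0.9556 × √(16/2) = 2.7027
Critical value for a two-sided test at α = 0.05: z_{α/2} = 1.960.
Power = Φ(δ − 1.960) + Φ(−δ − 1.960) = Φ(0.743) + Φ(-4.663) = 0.7712 + 0.0000 = 0.7712.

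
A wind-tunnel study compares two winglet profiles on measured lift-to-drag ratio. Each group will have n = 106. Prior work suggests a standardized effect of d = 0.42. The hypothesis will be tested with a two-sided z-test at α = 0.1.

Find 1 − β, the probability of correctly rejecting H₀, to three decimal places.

Noncentrality parameter: δ = d·√(n/2) = 0.42 × √(106/2) = 3.0576
Critical value for a two-sided test at α = 0.1: z_{α/2} = 1.645.
Power = Φ(δ − 1.645) + Φ(−δ − 1.645) = Φ(1.413) + Φ(-4.702) = 0.9211 + 0.0000 = 0.9211.

Power ≈ 0.921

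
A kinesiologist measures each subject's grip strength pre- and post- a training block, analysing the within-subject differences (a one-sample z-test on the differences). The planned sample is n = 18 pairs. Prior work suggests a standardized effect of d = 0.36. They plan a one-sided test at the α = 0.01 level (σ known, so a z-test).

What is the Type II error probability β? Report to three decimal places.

Noncentrality parameter: λ = d·√n = 0.36 × √18 = 1.5274
Critical value for a one-sided test at α = 0.01: z_α = 2.326.
Power = Φ(λ − 2.326) = Φ(-0.799) = 0.2121.
Type II error: β = 1 − power = 1 − 0.2121 = 0.7879.

β ≈ 0.788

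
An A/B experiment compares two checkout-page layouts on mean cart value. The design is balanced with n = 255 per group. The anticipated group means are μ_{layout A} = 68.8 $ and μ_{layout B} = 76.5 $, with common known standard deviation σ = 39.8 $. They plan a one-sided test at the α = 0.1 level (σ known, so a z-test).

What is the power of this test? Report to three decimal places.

Power ≈ 0.817

Standardized effect: d = |μ_{layout A} − μ_{layout B}| / σ = |68.8 − 76.5| / 39.8 = 0.1935
Noncentrality parameter: δ = d·√(n/2) = 0.1935 × √(255/2) = 2.1846
Critical value for a one-sided test at α = 0.1: z_α = 1.282.
Power = P(Z > 1.282 − δ) = Φ(0.903) = 0.8167.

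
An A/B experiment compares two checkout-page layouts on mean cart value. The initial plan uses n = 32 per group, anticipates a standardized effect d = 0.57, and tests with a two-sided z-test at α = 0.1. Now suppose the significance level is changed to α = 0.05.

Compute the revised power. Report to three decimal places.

δ = d·√(n/2) = 0.57 × √(32/2) = 2.2800 (unchanged). New critical value: z_{0.025} = 1.960.
Revised power = Φ(δ − 1.960) + Φ(−δ − 1.960) = Φ(0.320) + Φ(-4.240) = 0.6255 + 0.0000 = 0.6255.

Power ≈ 0.626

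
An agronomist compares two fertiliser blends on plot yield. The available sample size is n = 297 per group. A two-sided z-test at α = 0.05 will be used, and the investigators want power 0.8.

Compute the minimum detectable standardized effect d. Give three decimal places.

d ≈ 0.230

Need Φ(δ − 1.960) = 0.8, so δ = 1.960 + 0.842 = 2.802.
(The second rejection-region term Φ(−δ − z_{α/2}) is negligible and dropped.)
δ = d·√(n/2) ⇒ d = δ/√(n/2) = 2.802/√(297/2) = 0.2299.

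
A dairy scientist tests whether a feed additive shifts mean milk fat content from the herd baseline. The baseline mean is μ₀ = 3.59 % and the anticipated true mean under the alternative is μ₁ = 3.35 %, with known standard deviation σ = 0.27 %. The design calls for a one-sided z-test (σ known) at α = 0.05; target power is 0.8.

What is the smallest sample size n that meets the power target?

Standardized effect: d = |μ₁ − μ₀| / σ = |3.35 − 3.59| / 0.27 = 0.8889
For power 0.8 need Φ(δ − z_{0.05}) = 0.8, so δ = z_{0.05} + z_{0.20} = 1.645 + 0.842 = 2.486.
δ = d·√n ⇒ n = (δ/d)² = (2.486 / 0.8889)² = 7.82.
Round up to the next whole unit.

n = 8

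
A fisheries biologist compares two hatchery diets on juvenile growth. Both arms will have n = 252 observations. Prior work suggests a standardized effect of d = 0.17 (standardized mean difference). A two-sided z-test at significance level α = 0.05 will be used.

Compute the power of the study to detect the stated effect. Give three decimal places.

Noncentrality parameter: δ = d·√(n/2) = 0.17 × √(252/2) = 1.9082
Two-sided α = 0.05 → critical value z_{0.025} = 1.960.
Power = Φ(δ − 1.960) + Φ(−δ − 1.960) = Φ(-0.052) + Φ(-3.868) = 0.4794 + 0.0001 = 0.4794.

Power ≈ 0.479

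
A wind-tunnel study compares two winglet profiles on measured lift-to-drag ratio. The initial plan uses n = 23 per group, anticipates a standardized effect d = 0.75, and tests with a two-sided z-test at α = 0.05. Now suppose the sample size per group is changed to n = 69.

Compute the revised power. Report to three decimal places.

Power ≈ 0.993

With n = 69 per group: δ = d·√(n/2) = 0.75 × √(69/2) = 4.4053. Critical value z_{0.025} = 1.960.
Revised power = Φ(δ − 1.960) + Φ(−δ − 1.960) = Φ(2.445) + Φ(-6.365) = 0.9928 + 0.0000 = 0.9928.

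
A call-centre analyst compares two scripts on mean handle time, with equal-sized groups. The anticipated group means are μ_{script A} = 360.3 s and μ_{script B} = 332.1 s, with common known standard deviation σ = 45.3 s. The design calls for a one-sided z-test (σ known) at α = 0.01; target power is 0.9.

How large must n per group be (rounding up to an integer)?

Standardized effect: d = |μ_{script A} − μ_{script B}| / σ = |360.3 − 332.1| / 45.3 = 0.6225
Set Φ(δ − 2.326) = 0.9; then δ − 2.326 = Φ⁻¹(0.9) = 1.282, giving δ = 3.608.
δ = d·√(n/2) ⇒ n = 2(δ/d)² = 2 × (3.608 / 0.6225)² = 67.18.
Rounding up, n = 68 per group.

n = 68 per group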